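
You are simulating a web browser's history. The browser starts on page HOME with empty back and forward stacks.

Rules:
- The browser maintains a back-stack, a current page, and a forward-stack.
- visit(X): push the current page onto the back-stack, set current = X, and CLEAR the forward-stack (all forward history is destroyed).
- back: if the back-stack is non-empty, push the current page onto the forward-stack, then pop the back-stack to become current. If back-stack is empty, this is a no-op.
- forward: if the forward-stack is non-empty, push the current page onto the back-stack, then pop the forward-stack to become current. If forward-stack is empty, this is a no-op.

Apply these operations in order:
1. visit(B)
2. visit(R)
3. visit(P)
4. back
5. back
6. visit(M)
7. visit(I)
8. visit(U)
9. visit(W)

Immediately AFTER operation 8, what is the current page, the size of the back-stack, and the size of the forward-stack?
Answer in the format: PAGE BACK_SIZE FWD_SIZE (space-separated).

After 1 (visit(B)): cur=B back=1 fwd=0
After 2 (visit(R)): cur=R back=2 fwd=0
After 3 (visit(P)): cur=P back=3 fwd=0
After 4 (back): cur=R back=2 fwd=1
After 5 (back): cur=B back=1 fwd=2
After 6 (visit(M)): cur=M back=2 fwd=0
After 7 (visit(I)): cur=I back=3 fwd=0
After 8 (visit(U)): cur=U back=4 fwd=0

U 4 0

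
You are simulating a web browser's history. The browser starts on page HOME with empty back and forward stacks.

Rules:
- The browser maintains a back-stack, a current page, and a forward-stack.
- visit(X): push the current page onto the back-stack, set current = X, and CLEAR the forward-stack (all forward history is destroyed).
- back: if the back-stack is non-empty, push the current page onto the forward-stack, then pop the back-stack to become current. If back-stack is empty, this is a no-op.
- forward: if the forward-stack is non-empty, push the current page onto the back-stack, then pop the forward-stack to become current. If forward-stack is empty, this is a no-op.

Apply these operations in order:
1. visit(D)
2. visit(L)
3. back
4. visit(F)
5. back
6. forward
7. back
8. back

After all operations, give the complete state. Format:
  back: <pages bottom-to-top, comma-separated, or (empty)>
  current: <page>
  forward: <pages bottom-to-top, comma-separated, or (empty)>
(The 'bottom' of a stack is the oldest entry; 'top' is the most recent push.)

After 1 (visit(D)): cur=D back=1 fwd=0
After 2 (visit(L)): cur=L back=2 fwd=0
After 3 (back): cur=D back=1 fwd=1
After 4 (visit(F)): cur=F back=2 fwd=0
After 5 (back): cur=D back=1 fwd=1
After 6 (forward): cur=F back=2 fwd=0
After 7 (back): cur=D back=1 fwd=1
After 8 (back): cur=HOME back=0 fwd=2

Answer: back: (empty)
current: HOME
forward: F,D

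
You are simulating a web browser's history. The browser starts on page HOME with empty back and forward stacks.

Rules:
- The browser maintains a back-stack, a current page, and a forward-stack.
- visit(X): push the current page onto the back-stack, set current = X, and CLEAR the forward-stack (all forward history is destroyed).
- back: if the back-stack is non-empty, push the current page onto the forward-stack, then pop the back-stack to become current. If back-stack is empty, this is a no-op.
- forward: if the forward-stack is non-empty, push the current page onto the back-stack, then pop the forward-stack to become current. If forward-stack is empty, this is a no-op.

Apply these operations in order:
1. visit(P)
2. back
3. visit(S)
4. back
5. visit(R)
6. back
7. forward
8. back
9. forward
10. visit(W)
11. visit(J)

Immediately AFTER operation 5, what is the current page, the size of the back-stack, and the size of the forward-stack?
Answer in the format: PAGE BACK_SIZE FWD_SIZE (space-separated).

After 1 (visit(P)): cur=P back=1 fwd=0
After 2 (back): cur=HOME back=0 fwd=1
After 3 (visit(S)): cur=S back=1 fwd=0
After 4 (back): cur=HOME back=0 fwd=1
After 5 (visit(R)): cur=R back=1 fwd=0

R 1 0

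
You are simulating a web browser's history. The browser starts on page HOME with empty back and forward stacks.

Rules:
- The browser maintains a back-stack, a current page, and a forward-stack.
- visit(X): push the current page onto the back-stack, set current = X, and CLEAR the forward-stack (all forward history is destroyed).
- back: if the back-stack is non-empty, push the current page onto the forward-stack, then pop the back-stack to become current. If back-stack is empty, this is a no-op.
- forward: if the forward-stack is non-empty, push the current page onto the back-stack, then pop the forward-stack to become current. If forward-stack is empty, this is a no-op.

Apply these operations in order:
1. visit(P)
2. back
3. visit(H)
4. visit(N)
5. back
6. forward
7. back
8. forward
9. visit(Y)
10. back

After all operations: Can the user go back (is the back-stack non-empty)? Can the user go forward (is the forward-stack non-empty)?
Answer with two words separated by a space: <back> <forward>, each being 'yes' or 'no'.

After 1 (visit(P)): cur=P back=1 fwd=0
After 2 (back): cur=HOME back=0 fwd=1
After 3 (visit(H)): cur=H back=1 fwd=0
After 4 (visit(N)): cur=N back=2 fwd=0
After 5 (back): cur=H back=1 fwd=1
After 6 (forward): cur=N back=2 fwd=0
After 7 (back): cur=H back=1 fwd=1
After 8 (forward): cur=N back=2 fwd=0
After 9 (visit(Y)): cur=Y back=3 fwd=0
After 10 (back): cur=N back=2 fwd=1

Answer: yes yes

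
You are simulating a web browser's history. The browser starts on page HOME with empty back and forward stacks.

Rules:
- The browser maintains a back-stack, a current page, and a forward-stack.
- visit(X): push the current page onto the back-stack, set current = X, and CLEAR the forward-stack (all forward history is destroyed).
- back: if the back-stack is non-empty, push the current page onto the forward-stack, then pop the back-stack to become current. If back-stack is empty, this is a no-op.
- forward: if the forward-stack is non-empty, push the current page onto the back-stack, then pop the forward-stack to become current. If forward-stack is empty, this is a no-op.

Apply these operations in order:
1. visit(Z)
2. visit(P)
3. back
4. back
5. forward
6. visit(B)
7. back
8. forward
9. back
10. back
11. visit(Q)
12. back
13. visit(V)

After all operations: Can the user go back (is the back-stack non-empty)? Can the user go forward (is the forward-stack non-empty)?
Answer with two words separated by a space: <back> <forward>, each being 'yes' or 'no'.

Answer: yes no

Derivation:
After 1 (visit(Z)): cur=Z back=1 fwd=0
After 2 (visit(P)): cur=P back=2 fwd=0
After 3 (back): cur=Z back=1 fwd=1
After 4 (back): cur=HOME back=0 fwd=2
After 5 (forward): cur=Z back=1 fwd=1
After 6 (visit(B)): cur=B back=2 fwd=0
After 7 (back): cur=Z back=1 fwd=1
After 8 (forward): cur=B back=2 fwd=0
After 9 (back): cur=Z back=1 fwd=1
After 10 (back): cur=HOME back=0 fwd=2
After 11 (visit(Q)): cur=Q back=1 fwd=0
After 12 (back): cur=HOME back=0 fwd=1
After 13 (visit(V)): cur=V back=1 fwd=0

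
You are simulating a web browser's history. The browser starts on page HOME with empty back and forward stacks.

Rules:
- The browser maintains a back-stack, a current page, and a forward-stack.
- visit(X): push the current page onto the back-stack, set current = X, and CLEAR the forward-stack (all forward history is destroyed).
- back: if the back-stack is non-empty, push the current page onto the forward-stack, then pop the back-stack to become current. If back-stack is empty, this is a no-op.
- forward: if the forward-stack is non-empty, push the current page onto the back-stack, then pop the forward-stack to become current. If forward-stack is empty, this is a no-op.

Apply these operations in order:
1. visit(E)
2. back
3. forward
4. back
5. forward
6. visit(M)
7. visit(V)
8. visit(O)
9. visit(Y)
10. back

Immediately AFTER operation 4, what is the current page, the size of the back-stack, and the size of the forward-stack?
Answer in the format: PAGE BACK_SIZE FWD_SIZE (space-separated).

After 1 (visit(E)): cur=E back=1 fwd=0
After 2 (back): cur=HOME back=0 fwd=1
After 3 (forward): cur=E back=1 fwd=0
After 4 (back): cur=HOME back=0 fwd=1

HOME 0 1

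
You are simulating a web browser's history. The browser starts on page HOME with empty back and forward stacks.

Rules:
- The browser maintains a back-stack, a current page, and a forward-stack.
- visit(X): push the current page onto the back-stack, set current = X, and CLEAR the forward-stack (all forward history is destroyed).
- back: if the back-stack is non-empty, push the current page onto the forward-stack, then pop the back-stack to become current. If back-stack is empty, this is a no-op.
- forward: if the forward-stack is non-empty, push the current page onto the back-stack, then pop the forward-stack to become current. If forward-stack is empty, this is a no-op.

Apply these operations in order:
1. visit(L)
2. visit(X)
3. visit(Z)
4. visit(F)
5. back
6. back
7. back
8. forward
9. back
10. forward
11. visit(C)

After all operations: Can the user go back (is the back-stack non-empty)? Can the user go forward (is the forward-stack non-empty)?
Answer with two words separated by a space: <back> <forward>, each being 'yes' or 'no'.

After 1 (visit(L)): cur=L back=1 fwd=0
After 2 (visit(X)): cur=X back=2 fwd=0
After 3 (visit(Z)): cur=Z back=3 fwd=0
After 4 (visit(F)): cur=F back=4 fwd=0
After 5 (back): cur=Z back=3 fwd=1
After 6 (back): cur=X back=2 fwd=2
After 7 (back): cur=L back=1 fwd=3
After 8 (forward): cur=X back=2 fwd=2
After 9 (back): cur=L back=1 fwd=3
After 10 (forward): cur=X back=2 fwd=2
After 11 (visit(C)): cur=C back=3 fwd=0

Answer: yes no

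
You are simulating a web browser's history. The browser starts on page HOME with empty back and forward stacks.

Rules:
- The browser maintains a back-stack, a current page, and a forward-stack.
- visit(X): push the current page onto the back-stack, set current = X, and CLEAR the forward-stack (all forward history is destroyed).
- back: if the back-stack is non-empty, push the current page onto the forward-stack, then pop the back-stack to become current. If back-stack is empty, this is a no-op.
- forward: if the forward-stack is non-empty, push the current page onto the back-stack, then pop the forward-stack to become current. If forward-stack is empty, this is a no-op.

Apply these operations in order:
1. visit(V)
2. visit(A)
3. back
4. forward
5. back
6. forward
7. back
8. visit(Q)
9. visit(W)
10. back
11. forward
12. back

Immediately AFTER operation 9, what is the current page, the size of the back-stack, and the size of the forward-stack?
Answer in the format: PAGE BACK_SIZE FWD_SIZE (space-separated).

After 1 (visit(V)): cur=V back=1 fwd=0
After 2 (visit(A)): cur=A back=2 fwd=0
After 3 (back): cur=V back=1 fwd=1
After 4 (forward): cur=A back=2 fwd=0
After 5 (back): cur=V back=1 fwd=1
After 6 (forward): cur=A back=2 fwd=0
After 7 (back): cur=V back=1 fwd=1
After 8 (visit(Q)): cur=Q back=2 fwd=0
After 9 (visit(W)): cur=W back=3 fwd=0

W 3 0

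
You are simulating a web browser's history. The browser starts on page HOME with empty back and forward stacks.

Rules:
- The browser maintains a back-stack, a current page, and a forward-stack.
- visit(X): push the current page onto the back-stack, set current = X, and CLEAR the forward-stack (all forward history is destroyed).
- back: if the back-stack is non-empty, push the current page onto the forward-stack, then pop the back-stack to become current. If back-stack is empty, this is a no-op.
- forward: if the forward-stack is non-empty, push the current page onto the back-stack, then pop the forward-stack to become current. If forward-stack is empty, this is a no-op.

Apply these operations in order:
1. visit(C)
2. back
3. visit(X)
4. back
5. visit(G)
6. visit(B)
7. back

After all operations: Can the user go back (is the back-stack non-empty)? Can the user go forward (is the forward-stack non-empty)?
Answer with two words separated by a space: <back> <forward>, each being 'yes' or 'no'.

Answer: yes yes

Derivation:
After 1 (visit(C)): cur=C back=1 fwd=0
After 2 (back): cur=HOME back=0 fwd=1
After 3 (visit(X)): cur=X back=1 fwd=0
After 4 (back): cur=HOME back=0 fwd=1
After 5 (visit(G)): cur=G back=1 fwd=0
After 6 (visit(B)): cur=B back=2 fwd=0
After 7 (back): cur=G back=1 fwd=1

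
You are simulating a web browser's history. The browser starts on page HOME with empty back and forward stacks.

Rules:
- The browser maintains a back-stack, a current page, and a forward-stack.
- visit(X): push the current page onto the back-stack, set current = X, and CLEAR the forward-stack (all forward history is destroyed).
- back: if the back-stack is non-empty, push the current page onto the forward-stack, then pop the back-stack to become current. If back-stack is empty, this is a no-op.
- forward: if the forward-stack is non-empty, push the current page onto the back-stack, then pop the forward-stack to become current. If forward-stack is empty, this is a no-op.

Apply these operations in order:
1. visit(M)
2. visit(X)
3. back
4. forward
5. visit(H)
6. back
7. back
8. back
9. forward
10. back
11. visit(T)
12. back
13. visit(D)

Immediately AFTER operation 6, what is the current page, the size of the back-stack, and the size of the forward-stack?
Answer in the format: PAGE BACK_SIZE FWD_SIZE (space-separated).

After 1 (visit(M)): cur=M back=1 fwd=0
After 2 (visit(X)): cur=X back=2 fwd=0
After 3 (back): cur=M back=1 fwd=1
After 4 (forward): cur=X back=2 fwd=0
After 5 (visit(H)): cur=H back=3 fwd=0
After 6 (back): cur=X back=2 fwd=1

X 2 1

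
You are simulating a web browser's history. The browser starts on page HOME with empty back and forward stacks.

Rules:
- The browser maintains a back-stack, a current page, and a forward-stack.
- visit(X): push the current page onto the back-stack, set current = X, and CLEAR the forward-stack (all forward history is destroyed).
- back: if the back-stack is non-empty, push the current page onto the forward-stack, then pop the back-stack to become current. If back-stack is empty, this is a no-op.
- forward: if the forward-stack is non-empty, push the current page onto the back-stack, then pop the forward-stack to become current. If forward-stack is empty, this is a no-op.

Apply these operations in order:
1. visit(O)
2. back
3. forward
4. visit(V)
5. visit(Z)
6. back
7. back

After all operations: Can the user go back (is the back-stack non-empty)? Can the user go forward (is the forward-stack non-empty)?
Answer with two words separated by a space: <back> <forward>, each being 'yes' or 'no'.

Answer: yes yes

Derivation:
After 1 (visit(O)): cur=O back=1 fwd=0
After 2 (back): cur=HOME back=0 fwd=1
After 3 (forward): cur=O back=1 fwd=0
After 4 (visit(V)): cur=V back=2 fwd=0
After 5 (visit(Z)): cur=Z back=3 fwd=0
After 6 (back): cur=V back=2 fwd=1
After 7 (back): cur=O back=1 fwd=2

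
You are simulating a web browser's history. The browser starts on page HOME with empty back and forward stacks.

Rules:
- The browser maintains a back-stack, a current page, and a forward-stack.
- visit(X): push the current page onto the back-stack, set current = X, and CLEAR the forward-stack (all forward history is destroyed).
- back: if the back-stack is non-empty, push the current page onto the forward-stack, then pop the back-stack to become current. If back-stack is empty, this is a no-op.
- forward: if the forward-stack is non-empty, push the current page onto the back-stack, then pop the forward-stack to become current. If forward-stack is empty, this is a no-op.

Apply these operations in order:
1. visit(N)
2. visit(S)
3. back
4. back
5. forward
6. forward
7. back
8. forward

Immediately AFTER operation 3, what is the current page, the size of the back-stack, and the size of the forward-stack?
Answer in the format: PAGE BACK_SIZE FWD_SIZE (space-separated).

After 1 (visit(N)): cur=N back=1 fwd=0
After 2 (visit(S)): cur=S back=2 fwd=0
After 3 (back): cur=N back=1 fwd=1

N 1 1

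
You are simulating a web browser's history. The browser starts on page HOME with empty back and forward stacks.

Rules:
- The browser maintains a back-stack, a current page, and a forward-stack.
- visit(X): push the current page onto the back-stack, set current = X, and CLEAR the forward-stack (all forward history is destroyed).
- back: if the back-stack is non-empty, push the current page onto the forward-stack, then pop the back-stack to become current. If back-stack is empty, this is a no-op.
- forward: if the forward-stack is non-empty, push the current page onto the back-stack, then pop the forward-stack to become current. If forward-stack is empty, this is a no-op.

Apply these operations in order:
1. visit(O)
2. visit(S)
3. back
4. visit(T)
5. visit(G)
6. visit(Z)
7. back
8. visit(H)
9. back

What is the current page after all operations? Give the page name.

Answer: G

Derivation:
After 1 (visit(O)): cur=O back=1 fwd=0
After 2 (visit(S)): cur=S back=2 fwd=0
After 3 (back): cur=O back=1 fwd=1
After 4 (visit(T)): cur=T back=2 fwd=0
After 5 (visit(G)): cur=G back=3 fwd=0
After 6 (visit(Z)): cur=Z back=4 fwd=0
After 7 (back): cur=G back=3 fwd=1
After 8 (visit(H)): cur=H back=4 fwd=0
After 9 (back): cur=G back=3 fwd=1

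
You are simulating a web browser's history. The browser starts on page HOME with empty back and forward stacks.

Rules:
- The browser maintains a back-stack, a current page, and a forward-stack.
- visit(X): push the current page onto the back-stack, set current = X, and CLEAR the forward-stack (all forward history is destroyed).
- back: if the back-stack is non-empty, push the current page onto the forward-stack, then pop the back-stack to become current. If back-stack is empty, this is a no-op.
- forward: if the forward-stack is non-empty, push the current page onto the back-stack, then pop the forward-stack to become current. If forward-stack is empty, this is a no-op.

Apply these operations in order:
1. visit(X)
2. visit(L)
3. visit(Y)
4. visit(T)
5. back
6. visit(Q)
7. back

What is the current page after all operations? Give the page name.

After 1 (visit(X)): cur=X back=1 fwd=0
After 2 (visit(L)): cur=L back=2 fwd=0
After 3 (visit(Y)): cur=Y back=3 fwd=0
After 4 (visit(T)): cur=T back=4 fwd=0
After 5 (back): cur=Y back=3 fwd=1
After 6 (visit(Q)): cur=Q back=4 fwd=0
After 7 (back): cur=Y back=3 fwd=1

Answer: Y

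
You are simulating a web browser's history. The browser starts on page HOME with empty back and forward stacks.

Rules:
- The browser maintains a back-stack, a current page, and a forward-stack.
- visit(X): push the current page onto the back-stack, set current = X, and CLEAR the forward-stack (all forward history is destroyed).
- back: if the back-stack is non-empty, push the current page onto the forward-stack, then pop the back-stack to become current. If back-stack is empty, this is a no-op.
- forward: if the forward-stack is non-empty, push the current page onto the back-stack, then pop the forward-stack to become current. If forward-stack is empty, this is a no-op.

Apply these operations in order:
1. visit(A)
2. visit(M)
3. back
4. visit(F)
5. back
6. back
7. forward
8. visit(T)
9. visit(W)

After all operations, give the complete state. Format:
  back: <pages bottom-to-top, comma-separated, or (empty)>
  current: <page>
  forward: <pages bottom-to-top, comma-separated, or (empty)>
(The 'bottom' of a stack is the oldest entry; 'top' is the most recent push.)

Answer: back: HOME,A,T
current: W
forward: (empty)

Derivation:
After 1 (visit(A)): cur=A back=1 fwd=0
After 2 (visit(M)): cur=M back=2 fwd=0
After 3 (back): cur=A back=1 fwd=1
After 4 (visit(F)): cur=F back=2 fwd=0
After 5 (back): cur=A back=1 fwd=1
After 6 (back): cur=HOME back=0 fwd=2
After 7 (forward): cur=A back=1 fwd=1
After 8 (visit(T)): cur=T back=2 fwd=0
After 9 (visit(W)): cur=W back=3 fwd=0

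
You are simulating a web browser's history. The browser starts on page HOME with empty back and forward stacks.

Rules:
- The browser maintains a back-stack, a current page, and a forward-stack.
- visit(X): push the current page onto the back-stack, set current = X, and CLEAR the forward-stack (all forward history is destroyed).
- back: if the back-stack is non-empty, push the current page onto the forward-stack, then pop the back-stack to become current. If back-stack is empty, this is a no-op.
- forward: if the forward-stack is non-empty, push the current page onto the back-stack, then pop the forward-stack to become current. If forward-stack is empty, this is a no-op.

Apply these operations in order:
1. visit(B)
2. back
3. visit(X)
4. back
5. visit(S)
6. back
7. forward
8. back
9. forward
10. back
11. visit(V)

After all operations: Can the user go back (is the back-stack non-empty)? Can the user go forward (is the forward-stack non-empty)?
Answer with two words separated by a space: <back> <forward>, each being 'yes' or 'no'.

After 1 (visit(B)): cur=B back=1 fwd=0
After 2 (back): cur=HOME back=0 fwd=1
After 3 (visit(X)): cur=X back=1 fwd=0
After 4 (back): cur=HOME back=0 fwd=1
After 5 (visit(S)): cur=S back=1 fwd=0
After 6 (back): cur=HOME back=0 fwd=1
After 7 (forward): cur=S back=1 fwd=0
After 8 (back): cur=HOME back=0 fwd=1
After 9 (forward): cur=S back=1 fwd=0
After 10 (back): cur=HOME back=0 fwd=1
After 11 (visit(V)): cur=V back=1 fwd=0

Answer: yes no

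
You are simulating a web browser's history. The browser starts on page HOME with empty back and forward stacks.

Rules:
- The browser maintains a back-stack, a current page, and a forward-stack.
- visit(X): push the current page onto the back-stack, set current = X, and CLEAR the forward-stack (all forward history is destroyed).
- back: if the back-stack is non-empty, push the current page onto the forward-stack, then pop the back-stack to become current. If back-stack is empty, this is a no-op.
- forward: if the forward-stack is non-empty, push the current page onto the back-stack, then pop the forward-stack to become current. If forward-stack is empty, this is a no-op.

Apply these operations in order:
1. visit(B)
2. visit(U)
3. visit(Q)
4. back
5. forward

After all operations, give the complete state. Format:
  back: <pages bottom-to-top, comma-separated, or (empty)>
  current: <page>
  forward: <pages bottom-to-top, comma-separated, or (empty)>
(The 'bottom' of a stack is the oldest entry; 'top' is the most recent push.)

After 1 (visit(B)): cur=B back=1 fwd=0
After 2 (visit(U)): cur=U back=2 fwd=0
After 3 (visit(Q)): cur=Q back=3 fwd=0
After 4 (back): cur=U back=2 fwd=1
After 5 (forward): cur=Q back=3 fwd=0

Answer: back: HOME,B,U
current: Q
forward: (empty)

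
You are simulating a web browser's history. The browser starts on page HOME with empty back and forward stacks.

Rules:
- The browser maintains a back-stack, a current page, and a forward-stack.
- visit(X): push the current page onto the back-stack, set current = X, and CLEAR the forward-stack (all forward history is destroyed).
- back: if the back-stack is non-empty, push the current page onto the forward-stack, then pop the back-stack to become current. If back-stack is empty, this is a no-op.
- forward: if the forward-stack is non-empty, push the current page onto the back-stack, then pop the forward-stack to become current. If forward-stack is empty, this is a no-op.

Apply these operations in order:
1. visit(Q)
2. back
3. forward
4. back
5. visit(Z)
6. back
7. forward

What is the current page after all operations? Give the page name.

After 1 (visit(Q)): cur=Q back=1 fwd=0
After 2 (back): cur=HOME back=0 fwd=1
After 3 (forward): cur=Q back=1 fwd=0
After 4 (back): cur=HOME back=0 fwd=1
After 5 (visit(Z)): cur=Z back=1 fwd=0
After 6 (back): cur=HOME back=0 fwd=1
After 7 (forward): cur=Z back=1 fwd=0

Answer: Z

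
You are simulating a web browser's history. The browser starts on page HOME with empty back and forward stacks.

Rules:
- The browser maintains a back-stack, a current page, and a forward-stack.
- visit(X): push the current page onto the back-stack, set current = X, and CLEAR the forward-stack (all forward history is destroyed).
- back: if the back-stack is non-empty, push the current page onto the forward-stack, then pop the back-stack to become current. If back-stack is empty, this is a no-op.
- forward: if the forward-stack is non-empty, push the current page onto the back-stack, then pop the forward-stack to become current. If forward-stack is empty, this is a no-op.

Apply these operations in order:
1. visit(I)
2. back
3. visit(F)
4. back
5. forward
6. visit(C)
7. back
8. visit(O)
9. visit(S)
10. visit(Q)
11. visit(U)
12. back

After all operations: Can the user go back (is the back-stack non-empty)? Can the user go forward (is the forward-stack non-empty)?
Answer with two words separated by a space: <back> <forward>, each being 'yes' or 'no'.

Answer: yes yes

Derivation:
After 1 (visit(I)): cur=I back=1 fwd=0
After 2 (back): cur=HOME back=0 fwd=1
After 3 (visit(F)): cur=F back=1 fwd=0
After 4 (back): cur=HOME back=0 fwd=1
After 5 (forward): cur=F back=1 fwd=0
After 6 (visit(C)): cur=C back=2 fwd=0
After 7 (back): cur=F back=1 fwd=1
After 8 (visit(O)): cur=O back=2 fwd=0
After 9 (visit(S)): cur=S back=3 fwd=0
After 10 (visit(Q)): cur=Q back=4 fwd=0
After 11 (visit(U)): cur=U back=5 fwd=0
After 12 (back): cur=Q back=4 fwd=1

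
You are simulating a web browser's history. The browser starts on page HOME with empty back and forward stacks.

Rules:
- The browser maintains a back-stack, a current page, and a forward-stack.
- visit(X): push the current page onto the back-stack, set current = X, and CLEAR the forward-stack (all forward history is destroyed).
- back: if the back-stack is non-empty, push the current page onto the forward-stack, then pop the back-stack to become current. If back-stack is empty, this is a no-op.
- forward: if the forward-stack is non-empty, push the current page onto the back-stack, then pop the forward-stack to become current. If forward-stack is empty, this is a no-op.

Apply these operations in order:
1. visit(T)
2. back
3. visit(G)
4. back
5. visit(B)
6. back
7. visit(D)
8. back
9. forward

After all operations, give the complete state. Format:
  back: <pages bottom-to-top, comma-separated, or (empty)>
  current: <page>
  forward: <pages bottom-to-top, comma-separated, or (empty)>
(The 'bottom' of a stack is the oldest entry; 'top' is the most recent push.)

Answer: back: HOME
current: D
forward: (empty)

Derivation:
After 1 (visit(T)): cur=T back=1 fwd=0
After 2 (back): cur=HOME back=0 fwd=1
After 3 (visit(G)): cur=G back=1 fwd=0
After 4 (back): cur=HOME back=0 fwd=1
After 5 (visit(B)): cur=B back=1 fwd=0
After 6 (back): cur=HOME back=0 fwd=1
After 7 (visit(D)): cur=D back=1 fwd=0
After 8 (back): cur=HOME back=0 fwd=1
After 9 (forward): cur=D back=1 fwd=0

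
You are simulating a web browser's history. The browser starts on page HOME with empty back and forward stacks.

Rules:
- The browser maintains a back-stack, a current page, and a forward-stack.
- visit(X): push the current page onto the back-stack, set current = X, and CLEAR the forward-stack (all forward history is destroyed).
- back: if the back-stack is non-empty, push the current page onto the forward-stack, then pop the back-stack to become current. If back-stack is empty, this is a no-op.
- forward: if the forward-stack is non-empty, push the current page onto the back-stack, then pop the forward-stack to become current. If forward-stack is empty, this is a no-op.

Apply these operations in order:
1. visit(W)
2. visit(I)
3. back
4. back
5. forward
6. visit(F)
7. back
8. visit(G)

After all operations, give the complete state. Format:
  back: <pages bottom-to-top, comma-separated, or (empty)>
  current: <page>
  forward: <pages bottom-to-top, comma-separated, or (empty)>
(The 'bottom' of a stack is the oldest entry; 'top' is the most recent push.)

After 1 (visit(W)): cur=W back=1 fwd=0
After 2 (visit(I)): cur=I back=2 fwd=0
After 3 (back): cur=W back=1 fwd=1
After 4 (back): cur=HOME back=0 fwd=2
After 5 (forward): cur=W back=1 fwd=1
After 6 (visit(F)): cur=F back=2 fwd=0
After 7 (back): cur=W back=1 fwd=1
After 8 (visit(G)): cur=G back=2 fwd=0

Answer: back: HOME,W
current: G
forward: (empty)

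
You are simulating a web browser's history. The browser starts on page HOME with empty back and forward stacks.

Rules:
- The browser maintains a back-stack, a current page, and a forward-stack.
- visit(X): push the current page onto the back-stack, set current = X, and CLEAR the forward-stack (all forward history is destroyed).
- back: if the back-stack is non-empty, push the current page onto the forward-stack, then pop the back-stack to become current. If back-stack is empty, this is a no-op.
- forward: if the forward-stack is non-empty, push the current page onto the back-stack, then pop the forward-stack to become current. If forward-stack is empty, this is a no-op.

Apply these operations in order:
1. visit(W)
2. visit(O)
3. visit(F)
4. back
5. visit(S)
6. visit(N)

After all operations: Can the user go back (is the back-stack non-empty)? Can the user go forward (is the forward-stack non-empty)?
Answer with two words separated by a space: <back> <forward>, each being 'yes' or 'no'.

After 1 (visit(W)): cur=W back=1 fwd=0
After 2 (visit(O)): cur=O back=2 fwd=0
After 3 (visit(F)): cur=F back=3 fwd=0
After 4 (back): cur=O back=2 fwd=1
After 5 (visit(S)): cur=S back=3 fwd=0
After 6 (visit(N)): cur=N back=4 fwd=0

Answer: yes no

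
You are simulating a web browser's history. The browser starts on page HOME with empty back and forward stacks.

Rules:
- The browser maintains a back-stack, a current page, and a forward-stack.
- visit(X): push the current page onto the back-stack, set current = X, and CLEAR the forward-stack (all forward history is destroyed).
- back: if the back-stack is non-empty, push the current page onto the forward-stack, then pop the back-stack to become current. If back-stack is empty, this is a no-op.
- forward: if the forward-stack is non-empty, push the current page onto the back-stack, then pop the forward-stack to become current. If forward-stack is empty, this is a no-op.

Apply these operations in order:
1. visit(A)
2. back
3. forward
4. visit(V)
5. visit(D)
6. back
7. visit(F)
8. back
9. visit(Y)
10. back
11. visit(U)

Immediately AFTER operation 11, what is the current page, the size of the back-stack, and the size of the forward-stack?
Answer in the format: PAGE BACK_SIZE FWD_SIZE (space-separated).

After 1 (visit(A)): cur=A back=1 fwd=0
After 2 (back): cur=HOME back=0 fwd=1
After 3 (forward): cur=A back=1 fwd=0
After 4 (visit(V)): cur=V back=2 fwd=0
After 5 (visit(D)): cur=D back=3 fwd=0
After 6 (back): cur=V back=2 fwd=1
After 7 (visit(F)): cur=F back=3 fwd=0
After 8 (back): cur=V back=2 fwd=1
After 9 (visit(Y)): cur=Y back=3 fwd=0
After 10 (back): cur=V back=2 fwd=1
After 11 (visit(U)): cur=U back=3 fwd=0

U 3 0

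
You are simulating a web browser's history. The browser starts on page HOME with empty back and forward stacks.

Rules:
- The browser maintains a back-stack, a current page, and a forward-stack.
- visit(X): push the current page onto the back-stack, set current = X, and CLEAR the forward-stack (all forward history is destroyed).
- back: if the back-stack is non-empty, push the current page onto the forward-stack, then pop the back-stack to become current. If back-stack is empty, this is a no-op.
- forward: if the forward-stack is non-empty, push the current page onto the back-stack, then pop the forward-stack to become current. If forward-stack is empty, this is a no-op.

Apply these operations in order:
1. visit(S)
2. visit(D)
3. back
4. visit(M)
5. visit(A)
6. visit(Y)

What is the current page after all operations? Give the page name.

After 1 (visit(S)): cur=S back=1 fwd=0
After 2 (visit(D)): cur=D back=2 fwd=0
After 3 (back): cur=S back=1 fwd=1
After 4 (visit(M)): cur=M back=2 fwd=0
After 5 (visit(A)): cur=A back=3 fwd=0
After 6 (visit(Y)): cur=Y back=4 fwd=0

Answer: Y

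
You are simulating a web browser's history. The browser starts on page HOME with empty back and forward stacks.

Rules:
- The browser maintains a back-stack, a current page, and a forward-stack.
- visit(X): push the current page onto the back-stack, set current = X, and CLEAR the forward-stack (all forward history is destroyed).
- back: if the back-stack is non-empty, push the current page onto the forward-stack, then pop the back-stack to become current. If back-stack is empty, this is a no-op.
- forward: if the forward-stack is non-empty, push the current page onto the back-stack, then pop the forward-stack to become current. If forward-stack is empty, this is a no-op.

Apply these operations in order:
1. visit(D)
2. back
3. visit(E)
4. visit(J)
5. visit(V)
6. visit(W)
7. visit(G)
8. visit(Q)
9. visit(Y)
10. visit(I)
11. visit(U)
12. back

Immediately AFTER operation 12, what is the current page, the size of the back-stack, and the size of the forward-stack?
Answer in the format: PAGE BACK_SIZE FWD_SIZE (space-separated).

After 1 (visit(D)): cur=D back=1 fwd=0
After 2 (back): cur=HOME back=0 fwd=1
After 3 (visit(E)): cur=E back=1 fwd=0
After 4 (visit(J)): cur=J back=2 fwd=0
After 5 (visit(V)): cur=V back=3 fwd=0
After 6 (visit(W)): cur=W back=4 fwd=0
After 7 (visit(G)): cur=G back=5 fwd=0
After 8 (visit(Q)): cur=Q back=6 fwd=0
After 9 (visit(Y)): cur=Y back=7 fwd=0
After 10 (visit(I)): cur=I back=8 fwd=0
After 11 (visit(U)): cur=U back=9 fwd=0
After 12 (back): cur=I back=8 fwd=1

I 8 1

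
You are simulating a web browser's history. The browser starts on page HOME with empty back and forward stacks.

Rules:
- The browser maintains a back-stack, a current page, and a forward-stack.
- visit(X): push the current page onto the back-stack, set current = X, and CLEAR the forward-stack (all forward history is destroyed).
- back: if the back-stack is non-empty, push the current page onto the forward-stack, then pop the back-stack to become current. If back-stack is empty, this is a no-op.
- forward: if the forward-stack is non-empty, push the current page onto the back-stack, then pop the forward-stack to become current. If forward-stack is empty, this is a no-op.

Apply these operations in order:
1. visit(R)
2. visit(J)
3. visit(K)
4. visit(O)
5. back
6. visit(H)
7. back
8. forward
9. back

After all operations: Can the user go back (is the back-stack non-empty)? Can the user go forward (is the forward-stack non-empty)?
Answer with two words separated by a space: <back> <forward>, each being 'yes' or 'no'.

Answer: yes yes

Derivation:
After 1 (visit(R)): cur=R back=1 fwd=0
After 2 (visit(J)): cur=J back=2 fwd=0
After 3 (visit(K)): cur=K back=3 fwd=0
After 4 (visit(O)): cur=O back=4 fwd=0
After 5 (back): cur=K back=3 fwd=1
After 6 (visit(H)): cur=H back=4 fwd=0
After 7 (back): cur=K back=3 fwd=1
After 8 (forward): cur=H back=4 fwd=0
After 9 (back): cur=K back=3 fwd=1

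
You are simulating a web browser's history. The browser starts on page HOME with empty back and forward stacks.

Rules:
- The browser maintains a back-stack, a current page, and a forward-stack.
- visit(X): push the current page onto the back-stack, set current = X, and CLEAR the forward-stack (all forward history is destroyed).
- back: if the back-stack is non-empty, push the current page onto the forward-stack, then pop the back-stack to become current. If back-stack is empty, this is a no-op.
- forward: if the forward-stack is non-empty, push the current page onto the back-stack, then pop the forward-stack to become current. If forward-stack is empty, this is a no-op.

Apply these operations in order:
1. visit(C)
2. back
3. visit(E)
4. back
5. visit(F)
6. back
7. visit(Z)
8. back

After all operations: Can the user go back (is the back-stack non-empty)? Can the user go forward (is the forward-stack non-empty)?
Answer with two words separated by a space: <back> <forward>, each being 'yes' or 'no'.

Answer: no yes

Derivation:
After 1 (visit(C)): cur=C back=1 fwd=0
After 2 (back): cur=HOME back=0 fwd=1
After 3 (visit(E)): cur=E back=1 fwd=0
After 4 (back): cur=HOME back=0 fwd=1
After 5 (visit(F)): cur=F back=1 fwd=0
After 6 (back): cur=HOME back=0 fwd=1
After 7 (visit(Z)): cur=Z back=1 fwd=0
After 8 (back): cur=HOME back=0 fwd=1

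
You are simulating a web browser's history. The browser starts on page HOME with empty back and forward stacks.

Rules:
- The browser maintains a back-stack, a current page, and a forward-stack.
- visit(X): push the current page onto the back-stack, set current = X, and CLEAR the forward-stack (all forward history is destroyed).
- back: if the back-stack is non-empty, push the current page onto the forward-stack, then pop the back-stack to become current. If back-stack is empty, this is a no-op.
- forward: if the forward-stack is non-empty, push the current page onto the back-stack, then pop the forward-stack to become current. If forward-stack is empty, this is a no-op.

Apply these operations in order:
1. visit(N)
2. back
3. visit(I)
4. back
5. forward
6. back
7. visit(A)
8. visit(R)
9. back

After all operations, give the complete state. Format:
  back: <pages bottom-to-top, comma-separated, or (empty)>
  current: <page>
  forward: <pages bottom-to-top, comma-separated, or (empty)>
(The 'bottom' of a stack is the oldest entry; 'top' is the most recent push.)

Answer: back: HOME
current: A
forward: R

Derivation:
After 1 (visit(N)): cur=N back=1 fwd=0
After 2 (back): cur=HOME back=0 fwd=1
After 3 (visit(I)): cur=I back=1 fwd=0
After 4 (back): cur=HOME back=0 fwd=1
After 5 (forward): cur=I back=1 fwd=0
After 6 (back): cur=HOME back=0 fwd=1
After 7 (visit(A)): cur=A back=1 fwd=0
After 8 (visit(R)): cur=R back=2 fwd=0
After 9 (back): cur=A back=1 fwd=1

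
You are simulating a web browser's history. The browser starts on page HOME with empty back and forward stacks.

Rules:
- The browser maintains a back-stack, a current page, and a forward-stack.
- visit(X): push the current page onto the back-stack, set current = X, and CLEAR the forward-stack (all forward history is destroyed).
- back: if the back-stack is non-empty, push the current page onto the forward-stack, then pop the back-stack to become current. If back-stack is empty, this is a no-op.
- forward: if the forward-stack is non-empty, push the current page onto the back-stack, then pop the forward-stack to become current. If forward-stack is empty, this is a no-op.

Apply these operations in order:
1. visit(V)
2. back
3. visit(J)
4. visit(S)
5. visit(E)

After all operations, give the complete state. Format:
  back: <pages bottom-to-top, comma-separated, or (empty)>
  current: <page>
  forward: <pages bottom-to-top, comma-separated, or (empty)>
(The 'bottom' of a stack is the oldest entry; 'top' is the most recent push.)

Answer: back: HOME,J,S
current: E
forward: (empty)

Derivation:
After 1 (visit(V)): cur=V back=1 fwd=0
After 2 (back): cur=HOME back=0 fwd=1
After 3 (visit(J)): cur=J back=1 fwd=0
After 4 (visit(S)): cur=S back=2 fwd=0
After 5 (visit(E)): cur=E back=3 fwd=0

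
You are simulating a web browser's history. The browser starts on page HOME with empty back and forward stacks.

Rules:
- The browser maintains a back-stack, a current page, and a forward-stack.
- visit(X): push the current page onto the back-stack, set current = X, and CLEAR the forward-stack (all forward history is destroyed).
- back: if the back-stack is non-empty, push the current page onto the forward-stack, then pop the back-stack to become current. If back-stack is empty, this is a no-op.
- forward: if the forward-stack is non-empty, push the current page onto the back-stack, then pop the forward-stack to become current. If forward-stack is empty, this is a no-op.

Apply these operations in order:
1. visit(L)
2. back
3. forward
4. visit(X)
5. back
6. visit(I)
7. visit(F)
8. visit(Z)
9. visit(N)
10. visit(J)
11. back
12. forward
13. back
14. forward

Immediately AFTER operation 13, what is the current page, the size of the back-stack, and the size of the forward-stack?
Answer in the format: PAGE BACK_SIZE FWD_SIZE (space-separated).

After 1 (visit(L)): cur=L back=1 fwd=0
After 2 (back): cur=HOME back=0 fwd=1
After 3 (forward): cur=L back=1 fwd=0
After 4 (visit(X)): cur=X back=2 fwd=0
After 5 (back): cur=L back=1 fwd=1
After 6 (visit(I)): cur=I back=2 fwd=0
After 7 (visit(F)): cur=F back=3 fwd=0
After 8 (visit(Z)): cur=Z back=4 fwd=0
After 9 (visit(N)): cur=N back=5 fwd=0
After 10 (visit(J)): cur=J back=6 fwd=0
After 11 (back): cur=N back=5 fwd=1
After 12 (forward): cur=J back=6 fwd=0
After 13 (back): cur=N back=5 fwd=1

N 5 1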